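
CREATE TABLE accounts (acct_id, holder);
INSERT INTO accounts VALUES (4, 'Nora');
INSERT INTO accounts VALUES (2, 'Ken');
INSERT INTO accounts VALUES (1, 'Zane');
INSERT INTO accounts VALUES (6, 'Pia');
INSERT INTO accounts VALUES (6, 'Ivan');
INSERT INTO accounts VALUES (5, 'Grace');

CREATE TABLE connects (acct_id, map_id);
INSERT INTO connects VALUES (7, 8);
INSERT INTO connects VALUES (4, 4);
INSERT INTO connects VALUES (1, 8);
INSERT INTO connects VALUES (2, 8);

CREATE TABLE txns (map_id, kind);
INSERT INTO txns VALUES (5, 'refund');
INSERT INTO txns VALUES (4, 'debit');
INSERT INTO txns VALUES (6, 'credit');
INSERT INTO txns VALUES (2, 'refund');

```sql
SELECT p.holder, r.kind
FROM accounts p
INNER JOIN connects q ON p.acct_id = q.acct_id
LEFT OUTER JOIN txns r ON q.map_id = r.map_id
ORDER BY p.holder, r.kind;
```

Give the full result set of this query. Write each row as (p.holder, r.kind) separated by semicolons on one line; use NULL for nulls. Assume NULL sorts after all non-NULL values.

(Ken, NULL); (Nora, debit); (Zane, NULL)

Step 1 — p INNER JOIN q on acct_id → 3 row(s).
Then LEFT JOIN `txns r` on map_id: each of those 3 rows is kept; rows whose q.map_id has no match in r get NULL for r's columns.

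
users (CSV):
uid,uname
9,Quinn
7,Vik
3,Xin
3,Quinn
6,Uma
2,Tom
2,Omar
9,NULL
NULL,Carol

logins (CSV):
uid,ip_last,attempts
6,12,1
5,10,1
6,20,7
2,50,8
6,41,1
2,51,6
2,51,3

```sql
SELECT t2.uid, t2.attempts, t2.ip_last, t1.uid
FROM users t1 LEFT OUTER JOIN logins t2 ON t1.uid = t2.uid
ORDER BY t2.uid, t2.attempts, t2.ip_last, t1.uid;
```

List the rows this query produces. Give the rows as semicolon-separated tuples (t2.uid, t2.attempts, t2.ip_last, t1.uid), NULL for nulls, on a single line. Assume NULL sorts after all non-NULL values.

LEFT JOIN keeps every row from `users`; unmatched rows get NULL for `logins`'s columns.
Matching on t1.uid = t2.uid. A NULL in a compared column never satisfies the condition.
- t1[0] uid=9 → no match; kept with NULLs on the t2 side.
- t1[1] uid=7 → no match; kept with NULLs on the t2 side.
- t1[2] uid=3 → no match; kept with NULLs on the t2 side.
- t1[3] uid=3 → no match; kept with NULLs on the t2 side.
- t1[4] uid=6 → 3 match(es) in t2 → 3 row(s).
- t1[5] uid=2 → 3 match(es) in t2 → 3 row(s).
- t1[6] uid=2 → 3 match(es) in t2 → 3 row(s).
- t1[7] uid=9 → no match; kept with NULLs on the t2 side.
- t1[8] uid=NULL → no match; kept with NULLs on the t2 side.

(2, 3, 51, 2); (2, 3, 51, 2); (2, 6, 51, 2); (2, 6, 51, 2); (2, 8, 50, 2); (2, 8, 50, 2); (6, 1, 12, 6); (6, 1, 41, 6); (6, 7, 20, 6); (NULL, NULL, NULL, 3); (NULL, NULL, NULL, 3); (NULL, NULL, NULL, 7); (NULL, NULL, NULL, 9); (NULL, NULL, NULL, 9); (NULL, NULL, NULL, NULL)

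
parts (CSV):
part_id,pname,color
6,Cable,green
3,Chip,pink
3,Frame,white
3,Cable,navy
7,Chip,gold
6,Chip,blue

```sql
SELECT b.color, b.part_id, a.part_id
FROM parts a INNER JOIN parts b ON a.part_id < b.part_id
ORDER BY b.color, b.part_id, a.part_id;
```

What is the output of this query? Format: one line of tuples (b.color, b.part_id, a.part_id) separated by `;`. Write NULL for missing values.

(blue, 6, 3); (blue, 6, 3); (blue, 6, 3); (gold, 7, 3); (gold, 7, 3); (gold, 7, 3); (gold, 7, 6); (gold, 7, 6); (green, 6, 3); (green, 6, 3); (green, 6, 3)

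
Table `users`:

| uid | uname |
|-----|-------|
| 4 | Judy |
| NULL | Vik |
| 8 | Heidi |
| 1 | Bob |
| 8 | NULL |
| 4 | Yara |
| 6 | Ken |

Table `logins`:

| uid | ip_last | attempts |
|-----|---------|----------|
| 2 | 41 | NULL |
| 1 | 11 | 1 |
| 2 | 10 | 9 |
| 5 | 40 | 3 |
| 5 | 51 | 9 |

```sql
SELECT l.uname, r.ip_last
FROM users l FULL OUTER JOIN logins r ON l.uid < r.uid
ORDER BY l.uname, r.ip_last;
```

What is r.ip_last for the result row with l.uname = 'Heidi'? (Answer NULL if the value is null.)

NULL

FULL OUTER JOIN keeps every row from both sides; unmatched rows get NULL for the other side's columns.
Matching on l.uid < r.uid. A NULL in a compared column never satisfies the condition.
- uid=4: 2 matching r row(s), so 2 row(s) emitted.
- uid=NULL: no r row matches, row kept with r columns NULL.
- uid=8: no r row matches, row kept with r columns NULL.
- uid=1: 4 matching r row(s), so 4 row(s) emitted.
- uid=8: no r row matches, row kept with r columns NULL.
- uid=4: 2 matching r row(s), so 2 row(s) emitted.
- uid=6: no r row matches, row kept with r columns NULL.
- 1 r row(s) had no l match → kept, l columns NULL.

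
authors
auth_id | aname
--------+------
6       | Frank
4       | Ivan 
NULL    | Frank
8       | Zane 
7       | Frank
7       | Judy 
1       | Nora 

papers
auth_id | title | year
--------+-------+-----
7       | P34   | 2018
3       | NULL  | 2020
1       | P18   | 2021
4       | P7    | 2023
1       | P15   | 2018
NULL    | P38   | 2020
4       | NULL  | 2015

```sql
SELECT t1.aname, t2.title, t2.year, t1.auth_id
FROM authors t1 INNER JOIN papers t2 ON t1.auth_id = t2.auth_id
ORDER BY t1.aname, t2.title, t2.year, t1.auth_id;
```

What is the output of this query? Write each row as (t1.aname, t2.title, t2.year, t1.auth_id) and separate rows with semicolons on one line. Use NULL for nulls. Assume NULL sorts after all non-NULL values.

INNER JOIN keeps only pairs where the ON condition holds.
Matching on t1.auth_id = t2.auth_id. A NULL in a compared column never satisfies the condition.
- t1[0] auth_id=6 → no match; dropped.
- t1[1] auth_id=4 → 2 match(es) in t2 → 2 row(s).
- t1[2] auth_id=NULL → no match; dropped.
- t1[3] auth_id=8 → no match; dropped.
- t1[4] auth_id=7 → 1 match(es) in t2 → 1 row(s).
- t1[5] auth_id=7 → 1 match(es) in t2 → 1 row(s).
- t1[6] auth_id=1 → 2 match(es) in t2 → 2 row(s).
After projecting and ordering:
t1.aname | t2.title | t2.year | t1.auth_id
Frank | P34 | 2018 | 7
Ivan | P7 | 2023 | 4
Ivan | NULL | 2015 | 4
Judy | P34 | 2018 | 7
Nora | P15 | 2018 | 1
Nora | P18 | 2021 | 1

(Frank, P34, 2018, 7); (Ivan, P7, 2023, 4); (Ivan, NULL, 2015, 4); (Judy, P34, 2018, 7); (Nora, P15, 2018, 1); (Nora, P18, 2021, 1)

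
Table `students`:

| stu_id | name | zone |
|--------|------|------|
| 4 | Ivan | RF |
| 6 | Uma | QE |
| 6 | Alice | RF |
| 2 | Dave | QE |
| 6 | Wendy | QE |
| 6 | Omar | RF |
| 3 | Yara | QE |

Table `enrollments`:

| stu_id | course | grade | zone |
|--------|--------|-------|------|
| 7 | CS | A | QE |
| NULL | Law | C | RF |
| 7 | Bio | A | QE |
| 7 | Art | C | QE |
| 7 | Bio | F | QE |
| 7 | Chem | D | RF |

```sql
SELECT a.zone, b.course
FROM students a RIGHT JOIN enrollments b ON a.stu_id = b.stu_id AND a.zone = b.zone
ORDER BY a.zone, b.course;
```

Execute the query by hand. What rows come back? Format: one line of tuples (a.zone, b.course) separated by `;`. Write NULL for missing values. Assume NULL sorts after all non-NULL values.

(NULL, Art); (NULL, Bio); (NULL, Bio); (NULL, CS); (NULL, Chem); (NULL, Law)

RIGHT JOIN keeps every row from `enrollments`; unmatched rows get NULL for `students`'s columns.
Matching on a.stu_id = b.stu_id AND a.zone = b.zone. A NULL in a compared column never satisfies the condition.
- a[0] stu_id=4, zone=RF → no match.
- a[1] stu_id=6, zone=QE → no match.
- a[2] stu_id=6, zone=RF → no match.
- a[3] stu_id=2, zone=QE → no match.
- a[4] stu_id=6, zone=QE → no match.
- a[5] stu_id=6, zone=RF → no match.
- a[6] stu_id=3, zone=QE → no match.
- 6 b row(s) had no a match → kept, a columns NULL.
After projecting and ordering:
a.zone | b.course
NULL | Art
NULL | Bio
NULL | Bio
NULL | CS
NULL | Chem
NULL | Law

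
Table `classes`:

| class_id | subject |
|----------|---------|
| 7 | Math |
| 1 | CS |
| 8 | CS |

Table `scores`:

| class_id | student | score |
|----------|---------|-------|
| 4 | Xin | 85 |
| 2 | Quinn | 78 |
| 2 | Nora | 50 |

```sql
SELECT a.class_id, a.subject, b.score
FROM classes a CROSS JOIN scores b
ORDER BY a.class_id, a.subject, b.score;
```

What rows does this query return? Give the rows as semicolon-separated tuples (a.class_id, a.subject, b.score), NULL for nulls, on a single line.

CROSS JOIN pairs every row of `classes` with every row of `scores`: 3 × 3 = 9 rows.
After projecting and ordering:
a.class_id | a.subject | b.score
1 | CS | 50
1 | CS | 78
1 | CS | 85
7 | Math | 50
7 | Math | 78
7 | Math | 85
8 | CS | 50
8 | CS | 78
8 | CS | 85

(1, CS, 50); (1, CS, 78); (1, CS, 85); (7, Math, 50); (7, Math, 78); (7, Math, 85); (8, CS, 50); (8, CS, 78); (8, CS, 85)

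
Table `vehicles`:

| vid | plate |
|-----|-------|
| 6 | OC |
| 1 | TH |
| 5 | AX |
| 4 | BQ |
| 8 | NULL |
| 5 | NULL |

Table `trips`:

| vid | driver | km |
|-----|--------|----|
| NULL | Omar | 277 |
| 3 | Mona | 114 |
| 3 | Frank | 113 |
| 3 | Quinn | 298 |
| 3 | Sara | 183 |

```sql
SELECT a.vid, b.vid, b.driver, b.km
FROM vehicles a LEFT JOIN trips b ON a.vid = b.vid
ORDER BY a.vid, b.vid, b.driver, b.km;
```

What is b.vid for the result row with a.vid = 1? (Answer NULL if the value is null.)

NULL

LEFT JOIN keeps every row from `vehicles`; unmatched rows get NULL for `trips`'s columns.
Matching on a.vid = b.vid. A NULL in a compared column never satisfies the condition.
Matched pairs: 0; unmatched a rows kept: 6.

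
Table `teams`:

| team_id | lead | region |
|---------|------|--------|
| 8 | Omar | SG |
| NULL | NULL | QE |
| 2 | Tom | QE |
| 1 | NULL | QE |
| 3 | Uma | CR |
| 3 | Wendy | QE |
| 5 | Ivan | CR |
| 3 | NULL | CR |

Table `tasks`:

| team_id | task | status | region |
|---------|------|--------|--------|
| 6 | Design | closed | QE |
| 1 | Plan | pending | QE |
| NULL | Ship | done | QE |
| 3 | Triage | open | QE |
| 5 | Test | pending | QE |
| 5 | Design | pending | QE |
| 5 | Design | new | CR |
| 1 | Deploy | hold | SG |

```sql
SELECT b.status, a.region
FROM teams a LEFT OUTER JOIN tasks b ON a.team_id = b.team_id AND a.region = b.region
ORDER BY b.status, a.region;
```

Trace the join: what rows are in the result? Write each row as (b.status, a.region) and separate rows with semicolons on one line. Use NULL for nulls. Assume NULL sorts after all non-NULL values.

LEFT JOIN keeps every row from `teams`; unmatched rows get NULL for `tasks`'s columns.
Matching on a.team_id = b.team_id AND a.region = b.region. A NULL in a compared column never satisfies the condition.
Matched pairs: 3; unmatched a rows kept: 5.

(new, CR); (open, QE); (pending, QE); (NULL, CR); (NULL, CR); (NULL, QE); (NULL, QE); (NULL, SG)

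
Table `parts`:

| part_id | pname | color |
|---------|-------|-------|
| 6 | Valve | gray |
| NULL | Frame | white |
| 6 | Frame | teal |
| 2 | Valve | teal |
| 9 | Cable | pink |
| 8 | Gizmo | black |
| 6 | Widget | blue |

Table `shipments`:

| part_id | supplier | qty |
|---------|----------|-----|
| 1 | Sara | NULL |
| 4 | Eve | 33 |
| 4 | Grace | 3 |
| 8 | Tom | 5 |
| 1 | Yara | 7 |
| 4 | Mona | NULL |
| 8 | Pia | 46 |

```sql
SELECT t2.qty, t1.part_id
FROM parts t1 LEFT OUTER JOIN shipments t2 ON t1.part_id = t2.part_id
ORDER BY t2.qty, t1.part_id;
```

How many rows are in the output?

8

LEFT JOIN keeps every row from `parts`; unmatched rows get NULL for `shipments`'s columns.
Matching on t1.part_id = t2.part_id. A NULL in a compared column never satisfies the condition.
Matched pairs: 2; unmatched t1 rows kept: 6.
Total: 2 matched + 6 padded = 8 rows.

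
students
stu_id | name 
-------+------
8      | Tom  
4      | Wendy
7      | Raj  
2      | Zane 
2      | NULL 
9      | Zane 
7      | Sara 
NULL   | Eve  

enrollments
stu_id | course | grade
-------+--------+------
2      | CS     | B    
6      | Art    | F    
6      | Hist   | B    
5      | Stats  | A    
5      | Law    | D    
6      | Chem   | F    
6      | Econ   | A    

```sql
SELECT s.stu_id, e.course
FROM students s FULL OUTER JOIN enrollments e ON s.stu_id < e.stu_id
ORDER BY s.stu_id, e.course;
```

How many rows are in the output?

24

FULL OUTER JOIN keeps every row from both sides; unmatched rows get NULL for the other side's columns.
Matching on s.stu_id < e.stu_id. A NULL in a compared column never satisfies the condition.
Matched pairs: 18; unmatched s rows kept: 5; unmatched e rows kept: 1.
Total: 18 matched + 6 padded = 24 rows.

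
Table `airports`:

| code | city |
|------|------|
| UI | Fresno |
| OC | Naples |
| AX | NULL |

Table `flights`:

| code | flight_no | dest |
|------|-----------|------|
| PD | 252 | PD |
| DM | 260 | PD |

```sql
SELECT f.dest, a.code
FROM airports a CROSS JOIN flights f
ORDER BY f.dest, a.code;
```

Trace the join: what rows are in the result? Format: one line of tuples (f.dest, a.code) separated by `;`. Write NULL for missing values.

CROSS JOIN pairs every row of `airports` with every row of `flights`: 3 × 2 = 6 rows.
After projecting and ordering:
f.dest | a.code
PD | AX
PD | AX
PD | OC
PD | OC
PD | UI
PD | UI

(PD, AX); (PD, AX); (PD, OC); (PD, OC); (PD, UI); (PD, UI)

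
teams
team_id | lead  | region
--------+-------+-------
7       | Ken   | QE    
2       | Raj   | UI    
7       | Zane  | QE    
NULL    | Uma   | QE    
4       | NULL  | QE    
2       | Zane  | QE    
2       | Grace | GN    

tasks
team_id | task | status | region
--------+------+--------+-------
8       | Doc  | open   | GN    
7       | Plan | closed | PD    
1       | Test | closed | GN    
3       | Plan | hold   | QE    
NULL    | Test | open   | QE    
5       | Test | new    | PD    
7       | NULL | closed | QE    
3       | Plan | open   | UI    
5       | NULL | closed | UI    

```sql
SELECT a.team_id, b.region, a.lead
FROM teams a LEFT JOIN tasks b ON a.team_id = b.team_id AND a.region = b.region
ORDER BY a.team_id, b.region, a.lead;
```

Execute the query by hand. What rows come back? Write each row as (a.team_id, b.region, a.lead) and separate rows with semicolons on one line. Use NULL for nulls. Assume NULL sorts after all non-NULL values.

LEFT JOIN keeps every row from `teams`; unmatched rows get NULL for `tasks`'s columns.
Matching on a.team_id = b.team_id AND a.region = b.region. A NULL in a compared column never satisfies the condition.
- a (team_id=7, region=QE) pairs with 1 row(s) of b.
- a (team_id=2, region=UI) has no partner → padded with NULL.
- a (team_id=7, region=QE) pairs with 1 row(s) of b.
- a (team_id=NULL, region=QE) has no partner → padded with NULL.
- a (team_id=4, region=QE) has no partner → padded with NULL.
- a (team_id=2, region=QE) has no partner → padded with NULL.
- a (team_id=2, region=GN) has no partner → padded with NULL.
After projecting and ordering:
a.team_id | b.region | a.lead
2 | NULL | Grace
2 | NULL | Raj
2 | NULL | Zane
4 | NULL | NULL
7 | QE | Ken
7 | QE | Zane
NULL | NULL | Uma

(2, NULL, Grace); (2, NULL, Raj); (2, NULL, Zane); (4, NULL, NULL); (7, QE, Ken); (7, QE, Zane); (NULL, NULL, Uma)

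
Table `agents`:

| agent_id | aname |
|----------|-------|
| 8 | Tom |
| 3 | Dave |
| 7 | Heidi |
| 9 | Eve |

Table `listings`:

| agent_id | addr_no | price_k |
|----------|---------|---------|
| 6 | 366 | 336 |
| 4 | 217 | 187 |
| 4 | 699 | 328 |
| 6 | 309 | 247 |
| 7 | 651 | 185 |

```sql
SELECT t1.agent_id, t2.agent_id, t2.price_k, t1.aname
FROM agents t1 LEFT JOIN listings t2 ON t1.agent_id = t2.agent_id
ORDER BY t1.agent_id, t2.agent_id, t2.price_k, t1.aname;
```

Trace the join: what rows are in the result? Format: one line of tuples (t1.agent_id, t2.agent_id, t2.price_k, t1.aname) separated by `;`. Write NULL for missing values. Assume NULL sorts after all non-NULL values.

(3, NULL, NULL, Dave); (7, 7, 185, Heidi); (8, NULL, NULL, Tom); (9, NULL, NULL, Eve)

LEFT JOIN keeps every row from `agents`; unmatched rows get NULL for `listings`'s columns.
Matching on t1.agent_id = t2.agent_id.
- t1 row (agent_id=8): no match → kept, t2 columns NULL.
- t1 row (agent_id=3): no match → kept, t2 columns NULL.
- t1 row (agent_id=7): matches 1 t2 row(s) → 1 output row(s).
- t1 row (agent_id=9): no match → kept, t2 columns NULL.
After projecting and ordering:
t1.agent_id | t2.agent_id | t2.price_k | t1.aname
3 | NULL | NULL | Dave
7 | 7 | 185 | Heidi
8 | NULL | NULL | Tom
9 | NULL | NULL | Eve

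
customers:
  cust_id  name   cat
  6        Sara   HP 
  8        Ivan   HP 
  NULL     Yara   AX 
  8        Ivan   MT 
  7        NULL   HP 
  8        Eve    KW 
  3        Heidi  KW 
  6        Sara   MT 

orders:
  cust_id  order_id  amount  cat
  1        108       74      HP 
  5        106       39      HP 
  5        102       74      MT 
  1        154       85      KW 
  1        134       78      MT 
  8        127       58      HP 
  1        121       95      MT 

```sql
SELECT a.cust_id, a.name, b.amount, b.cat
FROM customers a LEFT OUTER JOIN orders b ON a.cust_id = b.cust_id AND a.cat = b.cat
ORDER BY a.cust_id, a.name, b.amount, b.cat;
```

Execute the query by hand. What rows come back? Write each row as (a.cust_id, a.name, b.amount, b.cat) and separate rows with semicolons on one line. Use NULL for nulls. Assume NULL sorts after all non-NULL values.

(3, Heidi, NULL, NULL); (6, Sara, NULL, NULL); (6, Sara, NULL, NULL); (7, NULL, NULL, NULL); (8, Eve, NULL, NULL); (8, Ivan, 58, HP); (8, Ivan, NULL, NULL); (NULL, Yara, NULL, NULL)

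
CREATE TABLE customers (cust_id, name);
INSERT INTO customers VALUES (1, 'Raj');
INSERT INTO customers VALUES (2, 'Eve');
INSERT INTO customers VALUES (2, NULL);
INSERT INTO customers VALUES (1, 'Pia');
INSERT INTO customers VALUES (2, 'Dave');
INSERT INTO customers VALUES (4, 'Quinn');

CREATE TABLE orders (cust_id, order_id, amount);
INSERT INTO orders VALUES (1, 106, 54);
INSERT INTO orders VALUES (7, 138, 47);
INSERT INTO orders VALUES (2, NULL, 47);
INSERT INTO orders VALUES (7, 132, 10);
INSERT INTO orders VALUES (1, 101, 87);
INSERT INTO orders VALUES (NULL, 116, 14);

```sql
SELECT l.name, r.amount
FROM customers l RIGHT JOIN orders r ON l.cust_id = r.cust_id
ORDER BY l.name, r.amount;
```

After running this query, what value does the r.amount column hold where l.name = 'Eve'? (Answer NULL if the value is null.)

47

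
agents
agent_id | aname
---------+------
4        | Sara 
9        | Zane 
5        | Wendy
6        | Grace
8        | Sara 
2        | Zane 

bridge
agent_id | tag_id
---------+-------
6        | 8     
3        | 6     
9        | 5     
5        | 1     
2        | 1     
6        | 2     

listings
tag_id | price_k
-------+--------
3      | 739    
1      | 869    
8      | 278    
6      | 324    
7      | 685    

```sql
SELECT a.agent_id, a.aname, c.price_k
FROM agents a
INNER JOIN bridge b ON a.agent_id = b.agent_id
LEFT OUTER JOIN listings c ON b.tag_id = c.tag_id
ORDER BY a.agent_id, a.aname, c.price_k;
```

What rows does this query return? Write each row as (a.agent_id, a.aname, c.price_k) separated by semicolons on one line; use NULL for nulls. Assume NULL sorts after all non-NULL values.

Step 1 — a INNER JOIN b on agent_id → 5 row(s).
Then LEFT JOIN `listings c` on tag_id: each of those 5 rows is kept; rows whose b.tag_id has no match in c get NULL for c's columns.

(2, Zane, 869); (5, Wendy, 869); (6, Grace, 278); (6, Grace, NULL); (9, Zane, NULL)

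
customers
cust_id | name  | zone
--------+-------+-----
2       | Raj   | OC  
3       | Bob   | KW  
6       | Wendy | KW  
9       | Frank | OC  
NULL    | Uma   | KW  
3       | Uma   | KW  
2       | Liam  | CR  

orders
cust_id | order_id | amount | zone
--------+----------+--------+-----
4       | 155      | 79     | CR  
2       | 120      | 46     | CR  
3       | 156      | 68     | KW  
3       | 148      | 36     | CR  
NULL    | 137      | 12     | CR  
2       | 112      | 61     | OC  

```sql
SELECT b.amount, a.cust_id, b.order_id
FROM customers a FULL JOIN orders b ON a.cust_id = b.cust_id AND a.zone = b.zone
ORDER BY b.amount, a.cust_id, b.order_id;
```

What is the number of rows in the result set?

FULL OUTER JOIN keeps every row from both sides; unmatched rows get NULL for the other side's columns.
Matching on a.cust_id = b.cust_id AND a.zone = b.zone. A NULL in a compared column never satisfies the condition.
- a row (cust_id=2, zone=OC): matches 1 b row(s) → 1 output row(s).
- a row (cust_id=3, zone=KW): matches 1 b row(s) → 1 output row(s).
- a row (cust_id=6, zone=KW): no match → kept, b columns NULL.
- a row (cust_id=9, zone=OC): no match → kept, b columns NULL.
- a row (cust_id=NULL, zone=KW): no match → kept, b columns NULL.
- a row (cust_id=3, zone=KW): matches 1 b row(s) → 1 output row(s).
- a row (cust_id=2, zone=CR): matches 1 b row(s) → 1 output row(s).
- plus 3 unmatched b row(s), each kept with NULL a columns.
Total: 4 matched + 6 padded = 10 rows.

10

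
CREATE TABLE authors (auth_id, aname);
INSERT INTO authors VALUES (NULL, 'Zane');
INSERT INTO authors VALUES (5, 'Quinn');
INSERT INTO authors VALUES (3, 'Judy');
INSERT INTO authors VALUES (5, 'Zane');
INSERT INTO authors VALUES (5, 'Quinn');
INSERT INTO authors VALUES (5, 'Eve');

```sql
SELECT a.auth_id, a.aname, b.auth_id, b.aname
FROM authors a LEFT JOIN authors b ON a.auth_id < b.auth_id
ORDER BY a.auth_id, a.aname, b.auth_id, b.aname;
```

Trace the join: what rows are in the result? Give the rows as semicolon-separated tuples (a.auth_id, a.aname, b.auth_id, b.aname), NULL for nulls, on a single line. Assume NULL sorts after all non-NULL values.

LEFT JOIN keeps every row from `authors a`; unmatched rows get NULL for `authors b`'s columns.
Matching on a.auth_id < b.auth_id. A NULL in a compared column never satisfies the condition.
- a (auth_id=NULL) has no partner → padded with NULL.
- a (auth_id=5) has no partner → padded with NULL.
- a (auth_id=3) pairs with 4 row(s) of b.
- a (auth_id=5) has no partner → padded with NULL.
- a (auth_id=5) has no partner → padded with NULL.
- a (auth_id=5) has no partner → padded with NULL.
After projecting and ordering:
a.auth_id | a.aname | b.auth_id | b.aname
3 | Judy | 5 | Eve
3 | Judy | 5 | Quinn
3 | Judy | 5 | Quinn
3 | Judy | 5 | Zane
5 | Eve | NULL | NULL
5 | Quinn | NULL | NULL
5 | Quinn | NULL | NULL
5 | Zane | NULL | NULL
NULL | Zane | NULL | NULL

(3, Judy, 5, Eve); (3, Judy, 5, Quinn); (3, Judy, 5, Quinn); (3, Judy, 5, Zane); (5, Eve, NULL, NULL); (5, Quinn, NULL, NULL); (5, Quinn, NULL, NULL); (5, Zane, NULL, NULL); (NULL, Zane, NULL, NULL)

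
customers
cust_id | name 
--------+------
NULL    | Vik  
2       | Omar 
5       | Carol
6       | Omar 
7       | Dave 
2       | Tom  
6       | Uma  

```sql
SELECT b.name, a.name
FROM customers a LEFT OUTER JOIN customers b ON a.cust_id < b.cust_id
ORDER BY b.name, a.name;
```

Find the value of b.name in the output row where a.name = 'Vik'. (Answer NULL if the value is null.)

NULL

LEFT JOIN keeps every row from `customers a`; unmatched rows get NULL for `customers b`'s columns.
Matching on a.cust_id < b.cust_id. A NULL in a compared column never satisfies the condition.
Matched pairs: 13; unmatched a rows kept: 2.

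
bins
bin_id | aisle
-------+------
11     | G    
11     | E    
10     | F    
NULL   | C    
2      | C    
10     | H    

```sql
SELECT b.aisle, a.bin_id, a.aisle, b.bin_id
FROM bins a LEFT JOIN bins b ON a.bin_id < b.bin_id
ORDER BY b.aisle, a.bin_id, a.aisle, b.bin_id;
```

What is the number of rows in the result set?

LEFT JOIN keeps every row from `bins a`; unmatched rows get NULL for `bins b`'s columns.
Matching on a.bin_id < b.bin_id. A NULL in a compared column never satisfies the condition.
- a row (bin_id=11): no match → kept, b columns NULL.
- a row (bin_id=11): no match → kept, b columns NULL.
- a row (bin_id=10): matches 2 b row(s) → 2 output row(s).
- a row (bin_id=NULL): no match → kept, b columns NULL.
- a row (bin_id=2): matches 4 b row(s) → 4 output row(s).
- a row (bin_id=10): matches 2 b row(s) → 2 output row(s).
Total: 8 matched + 3 padded = 11 rows.

11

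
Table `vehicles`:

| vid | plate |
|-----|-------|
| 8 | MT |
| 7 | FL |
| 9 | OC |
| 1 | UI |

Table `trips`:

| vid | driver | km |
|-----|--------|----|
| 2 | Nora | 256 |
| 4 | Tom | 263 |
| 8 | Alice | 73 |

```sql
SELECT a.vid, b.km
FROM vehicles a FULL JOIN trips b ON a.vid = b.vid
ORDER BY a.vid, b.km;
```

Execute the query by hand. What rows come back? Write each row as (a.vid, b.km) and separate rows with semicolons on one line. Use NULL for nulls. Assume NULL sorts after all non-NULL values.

(1, NULL); (7, NULL); (8, 73); (9, NULL); (NULL, 256); (NULL, 263)

FULL OUTER JOIN keeps every row from both sides; unmatched rows get NULL for the other side's columns.
Matching on a.vid = b.vid.
- a (vid=8) pairs with 1 row(s) of b.
- a (vid=7) has no partner → padded with NULL.
- a (vid=9) has no partner → padded with NULL.
- a (vid=1) has no partner → padded with NULL.
- 2 row(s) from b found no a partner → padded with NULL.
After projecting and ordering:
a.vid | b.km
1 | NULL
7 | NULL
8 | 73
9 | NULL
NULL | 256
NULL | 263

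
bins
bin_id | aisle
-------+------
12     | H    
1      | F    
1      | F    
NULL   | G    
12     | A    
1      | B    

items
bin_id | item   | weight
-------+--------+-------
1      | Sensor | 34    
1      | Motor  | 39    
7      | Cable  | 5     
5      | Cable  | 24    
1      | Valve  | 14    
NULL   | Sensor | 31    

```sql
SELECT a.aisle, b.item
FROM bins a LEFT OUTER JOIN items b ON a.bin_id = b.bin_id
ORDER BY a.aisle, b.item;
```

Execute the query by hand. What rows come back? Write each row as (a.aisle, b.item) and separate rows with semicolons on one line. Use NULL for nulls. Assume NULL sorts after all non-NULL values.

(A, NULL); (B, Motor); (B, Sensor); (B, Valve); (F, Motor); (F, Motor); (F, Sensor); (F, Sensor); (F, Valve); (F, Valve); (G, NULL); (H, NULL)

LEFT JOIN keeps every row from `bins`; unmatched rows get NULL for `items`'s columns.
Matching on a.bin_id = b.bin_id. A NULL in a compared column never satisfies the condition.
Matched pairs: 9; unmatched a rows kept: 3.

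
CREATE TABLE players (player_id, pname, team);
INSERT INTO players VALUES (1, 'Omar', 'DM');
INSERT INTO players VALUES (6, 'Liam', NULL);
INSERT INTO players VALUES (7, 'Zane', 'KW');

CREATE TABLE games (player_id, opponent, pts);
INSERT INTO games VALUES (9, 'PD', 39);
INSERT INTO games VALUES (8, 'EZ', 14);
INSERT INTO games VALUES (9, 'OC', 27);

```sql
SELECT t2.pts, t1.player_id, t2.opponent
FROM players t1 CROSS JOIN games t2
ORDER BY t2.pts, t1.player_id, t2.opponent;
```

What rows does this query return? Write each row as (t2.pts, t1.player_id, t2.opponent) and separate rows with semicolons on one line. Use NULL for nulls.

CROSS JOIN pairs every row of `players` with every row of `games`: 3 × 3 = 9 rows.

(14, 1, EZ); (14, 6, EZ); (14, 7, EZ); (27, 1, OC); (27, 6, OC); (27, 7, OC); (39, 1, PD); (39, 6, PD); (39, 7, PD)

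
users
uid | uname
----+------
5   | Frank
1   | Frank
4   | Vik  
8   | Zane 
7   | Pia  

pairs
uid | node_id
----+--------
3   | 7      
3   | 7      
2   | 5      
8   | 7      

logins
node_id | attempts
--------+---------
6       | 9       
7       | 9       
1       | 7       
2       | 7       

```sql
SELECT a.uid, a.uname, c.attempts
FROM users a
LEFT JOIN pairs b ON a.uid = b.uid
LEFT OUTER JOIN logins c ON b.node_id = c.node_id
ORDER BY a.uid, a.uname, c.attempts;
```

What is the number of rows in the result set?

Joins associate left-to-right: users LEFT JOIN pairs on uid gives 5 intermediate row(s).
Then LEFT JOIN `logins c` on node_id: each of those 5 rows is kept; rows whose b.node_id has no match in c get NULL for c's columns.
Result: 5 row(s).

5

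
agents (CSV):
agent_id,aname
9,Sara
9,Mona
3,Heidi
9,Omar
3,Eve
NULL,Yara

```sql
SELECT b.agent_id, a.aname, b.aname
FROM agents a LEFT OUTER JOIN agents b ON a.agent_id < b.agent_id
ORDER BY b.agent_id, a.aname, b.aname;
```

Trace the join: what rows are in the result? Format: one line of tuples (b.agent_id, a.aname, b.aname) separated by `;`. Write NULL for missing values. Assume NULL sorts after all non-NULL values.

(9, Eve, Mona); (9, Eve, Omar); (9, Eve, Sara); (9, Heidi, Mona); (9, Heidi, Omar); (9, Heidi, Sara); (NULL, Mona, NULL); (NULL, Omar, NULL); (NULL, Sara, NULL); (NULL, Yara, NULL)

LEFT JOIN keeps every row from `agents a`; unmatched rows get NULL for `agents b`'s columns.
Matching on a.agent_id < b.agent_id. A NULL in a compared column never satisfies the condition.
- a row (agent_id=9): no match → kept, b columns NULL.
- a row (agent_id=9): no match → kept, b columns NULL.
- a row (agent_id=3): matches 3 b row(s) → 3 output row(s).
- a row (agent_id=9): no match → kept, b columns NULL.
- a row (agent_id=3): matches 3 b row(s) → 3 output row(s).
- a row (agent_id=NULL): no match → kept, b columns NULL.
After projecting and ordering:
b.agent_id | a.aname | b.aname
9 | Eve | Mona
9 | Eve | Omar
9 | Eve | Sara
9 | Heidi | Mona
9 | Heidi | Omar
9 | Heidi | Sara
NULL | Mona | NULL
NULL | Omar | NULL
NULL | Sara | NULL
NULL | Yara | NULL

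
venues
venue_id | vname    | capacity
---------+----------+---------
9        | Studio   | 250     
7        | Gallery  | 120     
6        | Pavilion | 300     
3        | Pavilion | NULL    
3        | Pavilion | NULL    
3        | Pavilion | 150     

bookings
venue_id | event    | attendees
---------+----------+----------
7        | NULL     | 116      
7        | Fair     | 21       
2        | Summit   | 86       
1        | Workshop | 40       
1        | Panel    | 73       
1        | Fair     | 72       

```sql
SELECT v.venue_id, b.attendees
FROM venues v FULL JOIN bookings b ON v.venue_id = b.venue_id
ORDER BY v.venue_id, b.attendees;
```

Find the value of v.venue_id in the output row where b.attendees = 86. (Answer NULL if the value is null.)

FULL OUTER JOIN keeps every row from both sides; unmatched rows get NULL for the other side's columns.
Matching on v.venue_id = b.venue_id.
- v[0] venue_id=9 → no match; kept with NULLs on the b side.
- v[1] venue_id=7 → 2 match(es) in b → 2 row(s).
- v[2] venue_id=6 → no match; kept with NULLs on the b side.
- v[3] venue_id=3 → no match; kept with NULLs on the b side.
- v[4] venue_id=3 → no match; kept with NULLs on the b side.
- v[5] venue_id=3 → no match; kept with NULLs on the b side.
- 4 row(s) from b found no v partner → padded with NULL.

NULL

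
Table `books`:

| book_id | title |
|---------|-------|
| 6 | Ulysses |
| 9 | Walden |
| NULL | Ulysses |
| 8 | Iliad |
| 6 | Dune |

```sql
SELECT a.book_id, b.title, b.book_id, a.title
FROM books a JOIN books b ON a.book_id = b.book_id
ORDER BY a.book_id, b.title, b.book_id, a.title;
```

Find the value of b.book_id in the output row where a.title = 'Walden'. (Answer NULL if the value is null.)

9

INNER JOIN keeps only pairs where the ON condition holds.
Matching on a.book_id = b.book_id. A NULL in a compared column never satisfies the condition.
- a[0] book_id=6 → 2 match(es) in b → 2 row(s).
- a[1] book_id=9 → 1 match(es) in b → 1 row(s).
- a[2] book_id=NULL → no match; dropped.
- a[3] book_id=8 → 1 match(es) in b → 1 row(s).
- a[4] book_id=6 → 2 match(es) in b → 2 row(s).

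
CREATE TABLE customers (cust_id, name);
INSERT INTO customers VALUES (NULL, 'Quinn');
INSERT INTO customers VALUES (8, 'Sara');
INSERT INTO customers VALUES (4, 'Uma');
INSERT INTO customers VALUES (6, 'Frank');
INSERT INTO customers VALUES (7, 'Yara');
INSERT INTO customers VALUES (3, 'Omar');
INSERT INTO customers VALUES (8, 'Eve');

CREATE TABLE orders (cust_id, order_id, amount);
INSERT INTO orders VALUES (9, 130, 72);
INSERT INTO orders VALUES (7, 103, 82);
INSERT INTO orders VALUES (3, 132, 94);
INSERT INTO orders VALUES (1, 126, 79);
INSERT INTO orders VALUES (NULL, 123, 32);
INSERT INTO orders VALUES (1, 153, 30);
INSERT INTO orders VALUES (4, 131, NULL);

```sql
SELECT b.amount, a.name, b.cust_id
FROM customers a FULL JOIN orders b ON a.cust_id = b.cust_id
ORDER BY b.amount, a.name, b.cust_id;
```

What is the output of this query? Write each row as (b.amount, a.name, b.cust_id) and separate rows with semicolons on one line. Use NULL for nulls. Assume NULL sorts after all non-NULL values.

FULL OUTER JOIN keeps every row from both sides; unmatched rows get NULL for the other side's columns.
Matching on a.cust_id = b.cust_id. A NULL in a compared column never satisfies the condition.
- cust_id=NULL: no b row matches, row kept with b columns NULL.
- cust_id=8: no b row matches, row kept with b columns NULL.
- cust_id=4: 1 matching b row(s), so 1 row(s) emitted.
- cust_id=6: no b row matches, row kept with b columns NULL.
- cust_id=7: 1 matching b row(s), so 1 row(s) emitted.
- cust_id=3: 1 matching b row(s), so 1 row(s) emitted.
- cust_id=8: no b row matches, row kept with b columns NULL.
- plus 4 unmatched b row(s), each kept with NULL a columns.

(30, NULL, 1); (32, NULL, NULL); (72, NULL, 9); (79, NULL, 1); (82, Yara, 7); (94, Omar, 3); (NULL, Eve, NULL); (NULL, Frank, NULL); (NULL, Quinn, NULL); (NULL, Sara, NULL); (NULL, Uma, 4)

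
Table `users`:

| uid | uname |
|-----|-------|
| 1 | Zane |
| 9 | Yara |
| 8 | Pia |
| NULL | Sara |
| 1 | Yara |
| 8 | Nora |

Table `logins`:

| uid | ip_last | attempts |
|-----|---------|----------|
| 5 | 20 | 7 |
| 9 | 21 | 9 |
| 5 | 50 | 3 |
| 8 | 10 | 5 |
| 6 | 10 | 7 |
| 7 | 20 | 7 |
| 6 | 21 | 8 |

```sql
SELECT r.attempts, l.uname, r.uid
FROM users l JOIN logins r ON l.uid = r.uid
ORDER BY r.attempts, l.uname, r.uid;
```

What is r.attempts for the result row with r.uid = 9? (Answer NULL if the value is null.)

INNER JOIN keeps only pairs where the ON condition holds.
Matching on l.uid = r.uid. A NULL in a compared column never satisfies the condition.
Matched pairs: 3.

9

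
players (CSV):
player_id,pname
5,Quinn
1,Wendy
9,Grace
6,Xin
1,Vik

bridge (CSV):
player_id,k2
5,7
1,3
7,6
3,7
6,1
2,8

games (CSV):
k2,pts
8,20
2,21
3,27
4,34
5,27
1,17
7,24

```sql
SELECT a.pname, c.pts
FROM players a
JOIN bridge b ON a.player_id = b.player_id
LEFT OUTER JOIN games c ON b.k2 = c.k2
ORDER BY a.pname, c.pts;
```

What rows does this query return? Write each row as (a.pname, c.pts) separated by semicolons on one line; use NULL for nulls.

(Quinn, 24); (Vik, 27); (Wendy, 27); (Xin, 17)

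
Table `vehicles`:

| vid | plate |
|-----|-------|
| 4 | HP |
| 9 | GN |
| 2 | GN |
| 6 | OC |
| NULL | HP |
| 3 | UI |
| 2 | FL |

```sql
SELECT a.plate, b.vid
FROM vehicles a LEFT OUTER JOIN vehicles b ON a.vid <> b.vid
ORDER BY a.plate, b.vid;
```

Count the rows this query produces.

29

LEFT JOIN keeps every row from `vehicles a`; unmatched rows get NULL for `vehicles b`'s columns.
Matching on a.vid <> b.vid. A NULL in a compared column never satisfies the condition.
- a (vid=4) pairs with 5 row(s) of b.
- a (vid=9) pairs with 5 row(s) of b.
- a (vid=2) pairs with 4 row(s) of b.
- a (vid=6) pairs with 5 row(s) of b.
- a (vid=NULL) has no partner → padded with NULL.
- a (vid=3) pairs with 5 row(s) of b.
- a (vid=2) pairs with 4 row(s) of b.
Total: 28 matched + 1 padded = 29 rows.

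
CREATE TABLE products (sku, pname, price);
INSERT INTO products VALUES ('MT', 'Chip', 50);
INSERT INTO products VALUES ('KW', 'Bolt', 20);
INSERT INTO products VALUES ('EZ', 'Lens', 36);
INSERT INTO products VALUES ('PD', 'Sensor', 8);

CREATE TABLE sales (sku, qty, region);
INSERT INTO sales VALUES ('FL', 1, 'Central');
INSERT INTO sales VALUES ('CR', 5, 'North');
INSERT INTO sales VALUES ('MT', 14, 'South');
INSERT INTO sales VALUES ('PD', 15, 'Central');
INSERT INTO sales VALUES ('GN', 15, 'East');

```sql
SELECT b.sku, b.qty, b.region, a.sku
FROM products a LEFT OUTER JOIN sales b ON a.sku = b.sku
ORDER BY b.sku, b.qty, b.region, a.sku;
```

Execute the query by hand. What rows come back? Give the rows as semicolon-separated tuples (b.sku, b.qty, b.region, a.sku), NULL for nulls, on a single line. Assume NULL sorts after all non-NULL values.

(MT, 14, South, MT); (PD, 15, Central, PD); (NULL, NULL, NULL, EZ); (NULL, NULL, NULL, KW)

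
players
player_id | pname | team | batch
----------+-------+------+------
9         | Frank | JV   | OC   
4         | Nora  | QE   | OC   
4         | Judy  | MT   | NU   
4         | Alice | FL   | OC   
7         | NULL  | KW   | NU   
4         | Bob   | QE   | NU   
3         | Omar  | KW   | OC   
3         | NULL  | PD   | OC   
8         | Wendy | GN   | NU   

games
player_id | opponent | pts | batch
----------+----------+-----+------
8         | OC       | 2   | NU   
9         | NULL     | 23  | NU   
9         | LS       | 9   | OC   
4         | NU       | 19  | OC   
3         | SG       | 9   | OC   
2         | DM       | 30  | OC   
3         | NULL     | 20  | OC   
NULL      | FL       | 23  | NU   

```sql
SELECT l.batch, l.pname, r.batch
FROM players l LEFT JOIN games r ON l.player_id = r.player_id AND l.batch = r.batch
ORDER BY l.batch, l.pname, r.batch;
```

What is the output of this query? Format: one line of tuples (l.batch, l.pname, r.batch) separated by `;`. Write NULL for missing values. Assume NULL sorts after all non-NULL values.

LEFT JOIN keeps every row from `players`; unmatched rows get NULL for `games`'s columns.
Matching on l.player_id = r.player_id AND l.batch = r.batch. A NULL in a compared column never satisfies the condition.
Matched pairs: 8; unmatched l rows kept: 3.

(NU, Bob, NULL); (NU, Judy, NULL); (NU, Wendy, NU); (NU, NULL, NULL); (OC, Alice, OC); (OC, Frank, OC); (OC, Nora, OC); (OC, Omar, OC); (OC, Omar, OC); (OC, NULL, OC); (OC, NULL, OC)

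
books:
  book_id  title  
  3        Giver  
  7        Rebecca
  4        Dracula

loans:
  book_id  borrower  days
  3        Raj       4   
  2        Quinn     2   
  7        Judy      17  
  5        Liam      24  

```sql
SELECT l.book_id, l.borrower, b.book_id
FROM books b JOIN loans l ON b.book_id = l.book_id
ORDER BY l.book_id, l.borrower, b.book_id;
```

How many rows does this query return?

INNER JOIN keeps only pairs where the ON condition holds.
Matching on b.book_id = l.book_id.
- b[0] book_id=3 → 1 match(es) in l → 1 row(s).
- b[1] book_id=7 → 1 match(es) in l → 1 row(s).
- b[2] book_id=4 → no match; dropped.
Total: 2 rows.

2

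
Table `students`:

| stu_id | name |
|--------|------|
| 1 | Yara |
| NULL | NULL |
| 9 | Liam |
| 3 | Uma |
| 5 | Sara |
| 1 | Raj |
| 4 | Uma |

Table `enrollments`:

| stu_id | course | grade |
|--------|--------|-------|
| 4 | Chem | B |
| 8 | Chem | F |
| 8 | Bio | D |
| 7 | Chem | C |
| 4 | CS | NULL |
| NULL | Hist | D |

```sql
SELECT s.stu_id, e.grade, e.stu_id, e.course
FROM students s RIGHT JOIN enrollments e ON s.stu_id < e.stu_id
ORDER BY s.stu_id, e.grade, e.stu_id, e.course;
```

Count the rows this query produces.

RIGHT JOIN keeps every row from `enrollments`; unmatched rows get NULL for `students`'s columns.
Matching on s.stu_id < e.stu_id. A NULL in a compared column never satisfies the condition.
- s row (stu_id=1): matches 5 e row(s) → 5 output row(s).
- s row (stu_id=NULL): no match.
- s row (stu_id=9): no match.
- s row (stu_id=3): matches 5 e row(s) → 5 output row(s).
- s row (stu_id=5): matches 3 e row(s) → 3 output row(s).
- s row (stu_id=1): matches 5 e row(s) → 5 output row(s).
- s row (stu_id=4): matches 3 e row(s) → 3 output row(s).
- 1 row(s) from e found no s partner → padded with NULL.
Total: 21 matched + 1 padded = 22 rows.

22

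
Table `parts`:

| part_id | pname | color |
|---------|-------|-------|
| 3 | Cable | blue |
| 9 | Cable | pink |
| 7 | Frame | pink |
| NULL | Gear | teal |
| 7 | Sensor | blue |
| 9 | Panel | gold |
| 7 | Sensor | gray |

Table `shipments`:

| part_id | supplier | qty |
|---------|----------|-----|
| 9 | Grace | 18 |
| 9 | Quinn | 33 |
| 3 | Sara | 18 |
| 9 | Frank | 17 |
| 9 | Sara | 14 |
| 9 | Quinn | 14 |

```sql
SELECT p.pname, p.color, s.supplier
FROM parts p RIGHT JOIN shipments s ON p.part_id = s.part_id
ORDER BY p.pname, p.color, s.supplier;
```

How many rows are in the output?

RIGHT JOIN keeps every row from `shipments`; unmatched rows get NULL for `parts`'s columns.
Matching on p.part_id = s.part_id. A NULL in a compared column never satisfies the condition.
- p (part_id=3) pairs with 1 row(s) of s.
- p (part_id=9) pairs with 5 row(s) of s.
- p (part_id=7) has no partner in s.
- p (part_id=NULL) has no partner in s.
- p (part_id=7) has no partner in s.
- p (part_id=9) pairs with 5 row(s) of s.
- p (part_id=7) has no partner in s.
- every s row matched at least one p row.
Total: 11 rows.

11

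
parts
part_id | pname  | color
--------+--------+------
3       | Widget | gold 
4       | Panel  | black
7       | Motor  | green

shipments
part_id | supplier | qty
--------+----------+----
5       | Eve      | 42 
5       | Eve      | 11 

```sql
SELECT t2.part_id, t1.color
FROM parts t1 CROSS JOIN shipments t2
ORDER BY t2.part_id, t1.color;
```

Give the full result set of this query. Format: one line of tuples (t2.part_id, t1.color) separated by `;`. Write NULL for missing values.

(5, black); (5, black); (5, gold); (5, gold); (5, green); (5, green)

CROSS JOIN pairs every row of `parts` with every row of `shipments`: 3 × 2 = 6 rows.
After projecting and ordering:
t2.part_id | t1.color
5 | black
5 | black
5 | gold
5 | gold
5 | green
5 | green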